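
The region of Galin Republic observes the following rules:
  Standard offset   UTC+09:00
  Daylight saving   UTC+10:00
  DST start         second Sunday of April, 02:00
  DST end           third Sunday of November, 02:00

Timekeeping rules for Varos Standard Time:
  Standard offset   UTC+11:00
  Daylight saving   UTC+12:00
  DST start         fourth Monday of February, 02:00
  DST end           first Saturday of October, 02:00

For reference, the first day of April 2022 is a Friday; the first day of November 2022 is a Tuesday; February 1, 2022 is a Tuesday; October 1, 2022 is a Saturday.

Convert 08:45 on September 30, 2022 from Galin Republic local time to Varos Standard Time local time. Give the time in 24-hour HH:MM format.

1 April 2022 is a Friday, so the first Sunday is April 3 and the second is April 10.
1 November 2022 is a Tuesday, so the first Sunday is November 6 and the third is November 20.
Daylight saving runs 10 April – 20 November; September 30, 2022 is inside that window, so Galin Republic is at UTC+10:00.
08:45 Galin Republic − 10h = 22:45 UTC (rolling into the previous day, 29 September 2022).
1 February 2022 is a Tuesday, so the first Monday is February 7 and the fourth is February 28.
1 October 2022 is a Saturday, so the first Saturday is October 1.
At the standard offset (UTC+11:00), 22:45 UTC + 11h = 09:45 Varos Standard Time standard time (rolling into the next day, 30 September 2022).
The standard-time date in Varos Standard Time, September 30, 2022, falls between 28 February and 1 October, so daylight saving is in effect and Varos Standard Time is at UTC+12:00.
22:45 UTC + 12h = 10:45 Varos Standard Time (rolling into the next day, 30 September 2022).

10:45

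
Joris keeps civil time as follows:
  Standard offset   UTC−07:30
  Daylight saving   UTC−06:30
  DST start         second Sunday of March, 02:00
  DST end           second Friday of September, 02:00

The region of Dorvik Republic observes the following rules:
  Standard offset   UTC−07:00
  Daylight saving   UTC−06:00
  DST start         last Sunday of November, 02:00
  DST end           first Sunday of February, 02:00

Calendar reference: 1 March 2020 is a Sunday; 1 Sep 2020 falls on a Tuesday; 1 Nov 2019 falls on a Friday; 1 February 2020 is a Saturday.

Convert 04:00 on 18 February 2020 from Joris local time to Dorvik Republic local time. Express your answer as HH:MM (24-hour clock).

04:30

1 March 2020 is a Sunday, so the first Sunday is March 1 and the second is March 8.
1 September 2020 is a Tuesday, so the first Friday is September 4 and the second is September 11.
Daylight saving runs 8 March – 11 September; 18 February 2020 is outside that window, so Joris is on standard time at UTC−07:30.
04:00 Joris + 7h30m = 11:30 UTC.
1 November 2019 is a Friday, so Sundays fall on 3, 10, 17, 24; the last is November 24.
1 February 2020 is a Saturday, so the first Sunday is February 2.
At the standard offset (UTC−07:00), 11:30 UTC − 7h = 04:30 Dorvik Republic standard time.
The standard-time date in Dorvik Republic, 18 February 2020, is outside the daylight-saving period (24 November 2019 – 2 February 2020), so Dorvik Republic is on standard time, UTC−07:00.
11:30 UTC − 7h = 04:30 Dorvik Republic.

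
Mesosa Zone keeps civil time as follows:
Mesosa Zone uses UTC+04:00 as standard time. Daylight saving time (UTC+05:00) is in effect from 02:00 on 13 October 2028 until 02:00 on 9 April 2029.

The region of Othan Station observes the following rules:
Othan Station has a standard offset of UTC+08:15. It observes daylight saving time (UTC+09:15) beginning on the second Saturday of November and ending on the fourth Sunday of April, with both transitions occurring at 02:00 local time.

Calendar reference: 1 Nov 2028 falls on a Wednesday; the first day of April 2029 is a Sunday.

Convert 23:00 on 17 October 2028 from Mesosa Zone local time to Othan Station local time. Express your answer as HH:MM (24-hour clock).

17 October 2028 falls between 13 October 2028 and 9 April 2029, so daylight saving is in effect and Mesosa Zone is at UTC+05:00.
23:00 Mesosa Zone − 5h = 18:00 UTC.
1 November 2028 is a Wednesday, so the first Saturday is November 4 and the second is November 11.
1 April 2029 is a Sunday, so the first Sunday is April 1 and the fourth is April 22.
At the standard offset (UTC+08:15), 18:00 UTC + 8h15m = 02:15 Othan Station standard time (rolling into the next day, 18 October 2028).
The standard-time date in Othan Station, 18 October 2028, is outside the daylight-saving period (11 November 2028 – 22 April 2029), so Othan Station is on standard time, UTC+08:15.
18:00 UTC + 8h15m = 02:15 Othan Station (rolling into the next day, 18 October 2028).

02:15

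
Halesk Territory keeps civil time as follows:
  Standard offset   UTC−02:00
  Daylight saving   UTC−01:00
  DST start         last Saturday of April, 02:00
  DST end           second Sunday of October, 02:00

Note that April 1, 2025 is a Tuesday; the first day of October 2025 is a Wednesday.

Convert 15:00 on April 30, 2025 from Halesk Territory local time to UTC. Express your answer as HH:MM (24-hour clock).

16:00

1 April 2025 is a Tuesday, so Saturdays fall on 5, 12, 19, 26; the last is April 26.
1 October 2025 is a Wednesday, so the first Sunday is October 5 and the second is October 12.
April 30, 2025 falls between 26 April and 12 October, so daylight saving is in effect and Halesk Territory is at UTC−01:00.
15:00 local + 1h = 16:00 UTC.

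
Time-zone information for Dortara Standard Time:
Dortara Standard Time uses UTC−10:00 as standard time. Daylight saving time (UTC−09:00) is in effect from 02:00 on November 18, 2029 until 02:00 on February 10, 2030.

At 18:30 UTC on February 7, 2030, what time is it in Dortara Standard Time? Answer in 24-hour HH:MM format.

09:30

At the standard offset (UTC−10:00), 18:30 UTC − 10h = 08:30 Dortara Standard Time standard time.
Daylight saving runs 18 November 2029 – 10 February 2030; the standard-time date in Dortara Standard Time, February 7, 2030, is inside that window, so Dortara Standard Time is at UTC−09:00.
18:30 UTC − 9h = 09:30 local.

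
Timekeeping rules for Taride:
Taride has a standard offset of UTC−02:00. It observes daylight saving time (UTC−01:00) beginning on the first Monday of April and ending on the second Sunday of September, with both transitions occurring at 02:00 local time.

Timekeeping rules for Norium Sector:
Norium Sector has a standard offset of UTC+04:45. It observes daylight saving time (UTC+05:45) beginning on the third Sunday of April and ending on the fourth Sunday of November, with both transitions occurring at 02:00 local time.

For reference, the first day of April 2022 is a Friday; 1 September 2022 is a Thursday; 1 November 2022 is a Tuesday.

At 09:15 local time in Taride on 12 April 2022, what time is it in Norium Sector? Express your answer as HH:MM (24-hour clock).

15:00

1 April 2022 is a Friday, so the first Monday is April 4.
1 September 2022 is a Thursday, so the first Sunday is September 4 and the second is September 11.
12 April 2022 lies within the daylight-saving period (4 April – 11 September), so Taride is on daylight time, UTC−01:00.
09:15 Taride + 1h = 10:15 UTC.
1 April 2022 is a Friday, so the first Sunday is April 3 and the third is April 17.
1 November 2022 is a Tuesday, so the first Sunday is November 6 and the fourth is November 27.
At the standard offset (UTC+04:45), 10:15 UTC + 4h45m = 15:00 Norium Sector standard time.
Daylight saving runs 17 April – 27 November; the standard-time date in Norium Sector, 12 April 2022, is outside that window, so Norium Sector is on standard time at UTC+04:45.
10:15 UTC + 4h45m = 15:00 Norium Sector.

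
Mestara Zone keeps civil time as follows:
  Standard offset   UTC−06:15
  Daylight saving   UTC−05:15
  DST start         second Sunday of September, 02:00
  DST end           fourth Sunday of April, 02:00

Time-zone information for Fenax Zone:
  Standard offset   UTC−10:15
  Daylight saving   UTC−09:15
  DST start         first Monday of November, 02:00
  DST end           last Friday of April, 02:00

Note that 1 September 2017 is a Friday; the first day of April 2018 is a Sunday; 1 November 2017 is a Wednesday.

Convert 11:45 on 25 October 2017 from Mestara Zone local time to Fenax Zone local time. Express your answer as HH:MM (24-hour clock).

06:45

1 September 2017 is a Friday, so the first Sunday is September 3 and the second is September 10.
1 April 2018 is a Sunday, so the first Sunday is April 1 and the fourth is April 22.
25 October 2017 lies within the daylight-saving period (10 September 2017 – 22 April 2018), so Mestara Zone is on daylight time, UTC−05:15.
11:45 Mestara Zone + 5h15m = 17:00 UTC.
1 November 2017 is a Wednesday, so the first Monday is November 6.
1 April 2018 is a Sunday, so Fridays fall on 6, 13, 20, 27; the last is April 27.
At the standard offset (UTC−10:15), 17:00 UTC − 10h15m = 06:45 Fenax Zone standard time.
The standard-time date in Fenax Zone, 25 October 2017, is outside the daylight-saving period (6 November 2017 – 27 April 2018), so Fenax Zone is on standard time, UTC−10:15.
17:00 UTC − 10h15m = 06:45 Fenax Zone.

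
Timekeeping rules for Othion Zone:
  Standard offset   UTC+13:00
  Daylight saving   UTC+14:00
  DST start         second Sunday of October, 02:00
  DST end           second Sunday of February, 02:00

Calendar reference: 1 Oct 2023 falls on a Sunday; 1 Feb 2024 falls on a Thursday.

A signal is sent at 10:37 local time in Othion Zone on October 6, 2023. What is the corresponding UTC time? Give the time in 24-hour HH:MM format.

1 October 2023 is a Sunday, so the first Sunday is October 1 and the second is October 8.
1 February 2024 is a Thursday, so the first Sunday is February 4 and the second is February 11.
October 6, 2023 is outside the daylight-saving period (8 October 2023 – 11 February 2024), so Othion Zone is on standard time, UTC+13:00.
10:37 local − 13h = 21:37 UTC (rolling into the previous day, 5 October 2023).

21:37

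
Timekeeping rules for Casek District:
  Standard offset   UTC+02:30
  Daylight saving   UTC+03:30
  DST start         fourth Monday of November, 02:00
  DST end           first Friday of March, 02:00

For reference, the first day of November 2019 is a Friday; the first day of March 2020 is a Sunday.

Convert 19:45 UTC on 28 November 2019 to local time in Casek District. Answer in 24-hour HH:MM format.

1 November 2019 is a Friday, so the first Monday is November 4 and the fourth is November 25.
1 March 2020 is a Sunday, so the first Friday is March 6.
At the standard offset (UTC+02:30), 19:45 UTC + 2h30m = 22:15 Casek District standard time.
Daylight saving runs 25 November 2019 – 6 March 2020; the standard-time date in Casek District, 28 November 2019, is inside that window, so Casek District is at UTC+03:30.
19:45 UTC + 3h30m = 23:15 local.

23:15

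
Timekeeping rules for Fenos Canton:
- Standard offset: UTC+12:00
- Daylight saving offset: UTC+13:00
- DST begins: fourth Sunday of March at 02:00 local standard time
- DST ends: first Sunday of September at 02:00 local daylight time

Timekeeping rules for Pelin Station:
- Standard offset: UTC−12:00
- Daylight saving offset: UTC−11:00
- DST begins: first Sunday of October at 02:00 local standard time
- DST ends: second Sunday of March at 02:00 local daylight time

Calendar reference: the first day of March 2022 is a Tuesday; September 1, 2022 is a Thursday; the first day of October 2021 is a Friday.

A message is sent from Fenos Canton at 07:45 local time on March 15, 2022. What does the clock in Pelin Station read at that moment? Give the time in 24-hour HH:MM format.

1 March 2022 is a Tuesday, so the first Sunday is March 6 and the fourth is March 27.
1 September 2022 is a Thursday, so the first Sunday is September 4.
March 15, 2022 does not fall between 27 March and 4 September, so daylight saving is not in effect and Fenos Canton is at UTC+12:00.
07:45 Fenos Canton − 12h = 19:45 UTC (rolling into the previous day, 14 March 2022).
1 October 2021 is a Friday, so the first Sunday is October 3.
1 March 2022 is a Tuesday, so the first Sunday is March 6 and the second is March 13.
At the standard offset (UTC−12:00), 19:45 UTC − 12h = 07:45 Pelin Station standard time.
Daylight saving runs 3 October 2021 – 13 March 2022; the standard-time date in Pelin Station, March 14, 2022, is outside that window, so Pelin Station is on standard time at UTC−12:00.
19:45 UTC − 12h = 07:45 Pelin Station.

07:45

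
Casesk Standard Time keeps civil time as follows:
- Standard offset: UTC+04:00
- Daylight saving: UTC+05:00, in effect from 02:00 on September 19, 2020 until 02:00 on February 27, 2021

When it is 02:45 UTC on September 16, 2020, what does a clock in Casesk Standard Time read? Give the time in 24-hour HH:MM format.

06:45

At the standard offset (UTC+04:00), 02:45 UTC + 4h = 06:45 Casesk Standard Time standard time.
The standard-time date in Casesk Standard Time, September 16, 2020, does not fall between 19 September 2020 and 27 February 2021, so daylight saving is not in effect and Casesk Standard Time is at UTC+04:00.
02:45 UTC + 4h = 06:45 local.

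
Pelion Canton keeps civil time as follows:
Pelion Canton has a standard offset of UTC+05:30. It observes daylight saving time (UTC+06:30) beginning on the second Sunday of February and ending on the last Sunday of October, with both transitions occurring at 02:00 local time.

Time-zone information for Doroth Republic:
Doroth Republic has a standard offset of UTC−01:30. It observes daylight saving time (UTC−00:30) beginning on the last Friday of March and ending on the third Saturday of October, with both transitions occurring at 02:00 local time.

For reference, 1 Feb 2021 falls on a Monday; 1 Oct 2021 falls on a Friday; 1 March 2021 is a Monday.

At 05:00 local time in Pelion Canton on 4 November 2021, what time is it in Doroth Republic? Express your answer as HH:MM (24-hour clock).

1 February 2021 is a Monday, so the first Sunday is February 7 and the second is February 14.
1 October 2021 is a Friday, so Sundays fall on 3, 10, 17, 24, 31; the last is October 31.
4 November 2021 does not fall between 14 February and 31 October, so daylight saving is not in effect and Pelion Canton is at UTC+05:30.
05:00 Pelion Canton − 5h30m = 23:30 UTC (rolling into the previous day, 3 November 2021).
1 March 2021 is a Monday, so Fridays fall on 5, 12, 19, 26; the last is March 26.
1 October 2021 is a Friday, so the first Saturday is October 2 and the third is October 16.
At the standard offset (UTC−01:30), 23:30 UTC − 1h30m = 22:00 Doroth Republic standard time.
The standard-time date in Doroth Republic, 3 November 2021, does not fall between 26 March and 16 October, so daylight saving is not in effect and Doroth Republic is at UTC−01:30.
23:30 UTC − 1h30m = 22:00 Doroth Republic.

22:00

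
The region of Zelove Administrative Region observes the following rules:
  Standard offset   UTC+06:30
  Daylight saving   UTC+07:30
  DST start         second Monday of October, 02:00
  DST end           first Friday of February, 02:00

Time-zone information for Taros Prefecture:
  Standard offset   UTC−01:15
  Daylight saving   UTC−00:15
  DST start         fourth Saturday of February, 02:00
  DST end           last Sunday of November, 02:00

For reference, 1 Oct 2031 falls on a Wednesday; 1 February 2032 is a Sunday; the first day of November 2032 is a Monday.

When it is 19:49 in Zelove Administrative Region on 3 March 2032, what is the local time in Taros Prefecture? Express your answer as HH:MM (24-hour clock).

13:04

1 October 2031 is a Wednesday, so the first Monday is October 6 and the second is October 13.
1 February 2032 is a Sunday, so the first Friday is February 6.
3 March 2032 does not fall between 13 October 2031 and 6 February 2032, so daylight saving is not in effect and Zelove Administrative Region is at UTC+06:30.
19:49 Zelove Administrative Region − 6h30m = 13:19 UTC.
1 February 2032 is a Sunday, so the first Saturday is February 7 and the fourth is February 28.
1 November 2032 is a Monday, so Sundays fall on 7, 14, 21, 28; the last is November 28.
At the standard offset (UTC−01:15), 13:19 UTC − 1h15m = 12:04 Taros Prefecture standard time.
Daylight saving runs 28 February – 28 November; the standard-time date in Taros Prefecture, 3 March 2032, is inside that window, so Taros Prefecture is at UTC−00:15.
13:19 UTC − 0h15m = 13:04 Taros Prefecture.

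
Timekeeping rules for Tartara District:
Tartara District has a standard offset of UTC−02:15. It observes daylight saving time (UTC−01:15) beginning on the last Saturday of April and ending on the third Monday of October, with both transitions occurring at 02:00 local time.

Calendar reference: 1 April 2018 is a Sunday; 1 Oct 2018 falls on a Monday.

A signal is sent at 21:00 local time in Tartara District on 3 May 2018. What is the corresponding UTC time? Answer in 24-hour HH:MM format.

1 April 2018 is a Sunday, so Saturdays fall on 7, 14, 21, 28; the last is April 28.
1 October 2018 is a Monday, so the first Monday is October 1 and the third is October 15.
3 May 2018 falls between 28 April and 15 October, so daylight saving is in effect and Tartara District is at UTC−01:15.
21:00 local + 1h15m = 22:15 UTC.

22:15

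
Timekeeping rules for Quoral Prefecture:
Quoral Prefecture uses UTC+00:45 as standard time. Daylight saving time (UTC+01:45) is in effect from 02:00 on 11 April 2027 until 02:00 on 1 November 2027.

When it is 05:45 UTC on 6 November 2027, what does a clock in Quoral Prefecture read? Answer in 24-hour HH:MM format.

06:30

At the standard offset (UTC+00:45), 05:45 UTC + 0h45m = 06:30 Quoral Prefecture standard time.
Daylight saving runs 11 April – 1 November; the standard-time date in Quoral Prefecture, 6 November 2027, is outside that window, so Quoral Prefecture is on standard time at UTC+00:45.
05:45 UTC + 0h45m = 06:30 local.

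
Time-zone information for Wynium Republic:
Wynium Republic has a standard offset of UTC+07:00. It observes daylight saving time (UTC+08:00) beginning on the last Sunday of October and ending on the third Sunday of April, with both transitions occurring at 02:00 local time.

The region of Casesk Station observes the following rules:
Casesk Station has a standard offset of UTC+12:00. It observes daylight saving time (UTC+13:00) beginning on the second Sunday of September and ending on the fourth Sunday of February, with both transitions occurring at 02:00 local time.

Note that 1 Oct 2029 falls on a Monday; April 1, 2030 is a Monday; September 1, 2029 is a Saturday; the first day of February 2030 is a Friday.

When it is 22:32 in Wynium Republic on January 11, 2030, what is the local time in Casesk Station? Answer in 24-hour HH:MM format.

1 October 2029 is a Monday, so Sundays fall on 7, 14, 21, 28; the last is October 28.
1 April 2030 is a Monday, so the first Sunday is April 7 and the third is April 21.
January 11, 2030 lies within the daylight-saving period (28 October 2029 – 21 April 2030), so Wynium Republic is on daylight time, UTC+08:00.
22:32 Wynium Republic − 8h = 14:32 UTC.
1 September 2029 is a Saturday, so the first Sunday is September 2 and the second is September 9.
1 February 2030 is a Friday, so the first Sunday is February 3 and the fourth is February 24.
At the standard offset (UTC+12:00), 14:32 UTC + 12h = 02:32 Casesk Station standard time (rolling into the next day, 12 January 2030).
The standard-time date in Casesk Station, January 12, 2030, lies within the daylight-saving period (9 September 2029 – 24 February 2030), so Casesk Station is on daylight time, UTC+13:00.
14:32 UTC + 13h = 03:32 Casesk Station (rolling into the next day, 12 January 2030).

03:32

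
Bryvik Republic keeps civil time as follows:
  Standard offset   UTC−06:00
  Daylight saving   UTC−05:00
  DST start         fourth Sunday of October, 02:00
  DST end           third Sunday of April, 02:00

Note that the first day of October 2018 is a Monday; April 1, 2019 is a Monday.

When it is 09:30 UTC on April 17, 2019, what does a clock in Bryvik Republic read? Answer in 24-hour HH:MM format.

1 October 2018 is a Monday, so the first Sunday is October 7 and the fourth is October 28.
1 April 2019 is a Monday, so the first Sunday is April 7 and the third is April 21.
At the standard offset (UTC−06:00), 09:30 UTC − 6h = 03:30 Bryvik Republic standard time.
Daylight saving runs 28 October 2018 – 21 April 2019; the standard-time date in Bryvik Republic, April 17, 2019, is inside that window, so Bryvik Republic is at UTC−05:00.
09:30 UTC − 5h = 04:30 local.

04:30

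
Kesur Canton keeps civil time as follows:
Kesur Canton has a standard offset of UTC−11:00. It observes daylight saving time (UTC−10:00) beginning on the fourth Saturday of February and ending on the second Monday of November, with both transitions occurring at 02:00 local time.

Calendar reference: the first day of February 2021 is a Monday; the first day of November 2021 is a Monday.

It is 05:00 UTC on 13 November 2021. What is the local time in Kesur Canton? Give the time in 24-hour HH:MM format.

1 February 2021 is a Monday, so the first Saturday is February 6 and the fourth is February 27.
1 November 2021 is a Monday, so the first Monday is November 1 and the second is November 8.
At the standard offset (UTC−11:00), 05:00 UTC − 11h = 18:00 Kesur Canton standard time (rolling into the previous day, 12 November 2021).
The standard-time date in Kesur Canton, 12 November 2021, does not fall between 27 February and 8 November, so daylight saving is not in effect and Kesur Canton is at UTC−11:00.
05:00 UTC − 11h = 18:00 local (rolling into the previous day, 12 November 2021).

18:00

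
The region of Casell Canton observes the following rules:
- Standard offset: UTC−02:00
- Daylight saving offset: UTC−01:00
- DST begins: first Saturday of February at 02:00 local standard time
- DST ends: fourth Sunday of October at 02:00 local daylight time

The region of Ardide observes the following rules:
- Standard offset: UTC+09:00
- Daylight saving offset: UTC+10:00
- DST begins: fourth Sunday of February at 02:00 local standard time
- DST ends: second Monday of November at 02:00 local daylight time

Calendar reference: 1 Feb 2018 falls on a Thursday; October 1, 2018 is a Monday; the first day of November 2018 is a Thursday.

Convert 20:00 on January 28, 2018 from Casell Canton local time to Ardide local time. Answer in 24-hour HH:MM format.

1 February 2018 is a Thursday, so the first Saturday is February 3.
1 October 2018 is a Monday, so the first Sunday is October 7 and the fourth is October 28.
January 28, 2018 does not fall between 3 February and 28 October, so daylight saving is not in effect and Casell Canton is at UTC−02:00.
20:00 Casell Canton + 2h = 22:00 UTC.
1 February 2018 is a Thursday, so the first Sunday is February 4 and the fourth is February 25.
1 November 2018 is a Thursday, so the first Monday is November 5 and the second is November 12.
At the standard offset (UTC+09:00), 22:00 UTC + 9h = 07:00 Ardide standard time (rolling into the next day, 29 January 2018).
Daylight saving runs 25 February – 12 November; the standard-time date in Ardide, January 29, 2018, is outside that window, so Ardide is on standard time at UTC+09:00.
22:00 UTC + 9h = 07:00 Ardide (rolling into the next day, 29 January 2018).

07:00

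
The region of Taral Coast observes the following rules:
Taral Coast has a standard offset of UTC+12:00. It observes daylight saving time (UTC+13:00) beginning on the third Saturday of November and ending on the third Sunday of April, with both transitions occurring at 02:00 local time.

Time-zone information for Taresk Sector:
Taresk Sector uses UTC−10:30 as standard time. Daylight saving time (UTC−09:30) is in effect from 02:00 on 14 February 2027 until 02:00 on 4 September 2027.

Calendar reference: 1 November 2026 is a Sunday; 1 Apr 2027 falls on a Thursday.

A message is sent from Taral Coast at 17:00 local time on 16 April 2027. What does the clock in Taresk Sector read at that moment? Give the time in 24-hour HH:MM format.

18:30

1 November 2026 is a Sunday, so the first Saturday is November 7 and the third is November 21.
1 April 2027 is a Thursday, so the first Sunday is April 4 and the third is April 18.
Daylight saving runs 21 November 2026 – 18 April 2027; 16 April 2027 is inside that window, so Taral Coast is at UTC+13:00.
17:00 Taral Coast − 13h = 04:00 UTC.
At the standard offset (UTC−10:30), 04:00 UTC − 10h30m = 17:30 Taresk Sector standard time (rolling into the previous day, 15 April 2027).
The standard-time date in Taresk Sector, 15 April 2027, lies within the daylight-saving period (14 February – 4 September), so Taresk Sector is on daylight time, UTC−09:30.
04:00 UTC − 9h30m = 18:30 Taresk Sector (rolling into the previous day, 15 April 2027).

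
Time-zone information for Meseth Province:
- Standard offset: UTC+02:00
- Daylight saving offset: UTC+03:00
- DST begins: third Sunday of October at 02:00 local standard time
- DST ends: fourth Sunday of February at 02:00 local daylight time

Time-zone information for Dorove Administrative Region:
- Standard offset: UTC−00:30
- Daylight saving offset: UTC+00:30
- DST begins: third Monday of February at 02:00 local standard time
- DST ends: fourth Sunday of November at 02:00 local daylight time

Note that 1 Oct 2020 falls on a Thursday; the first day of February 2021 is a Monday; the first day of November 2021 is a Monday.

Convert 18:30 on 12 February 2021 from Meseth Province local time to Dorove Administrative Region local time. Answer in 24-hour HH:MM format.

1 October 2020 is a Thursday, so the first Sunday is October 4 and the third is October 18.
1 February 2021 is a Monday, so the first Sunday is February 7 and the fourth is February 28.
12 February 2021 falls between 18 October 2020 and 28 February 2021, so daylight saving is in effect and Meseth Province is at UTC+03:00.
18:30 Meseth Province − 3h = 15:30 UTC.
1 February 2021 is a Monday, so the first Monday is February 1 and the third is February 15.
1 November 2021 is a Monday, so the first Sunday is November 7 and the fourth is November 28.
At the standard offset (UTC−00:30), 15:30 UTC − 0h30m = 15:00 Dorove Administrative Region standard time.
Daylight saving runs 15 February – 28 November; the standard-time date in Dorove Administrative Region, 12 February 2021, is outside that window, so Dorove Administrative Region is on standard time at UTC−00:30.
15:30 UTC − 0h30m = 15:00 Dorove Administrative Region.

15:00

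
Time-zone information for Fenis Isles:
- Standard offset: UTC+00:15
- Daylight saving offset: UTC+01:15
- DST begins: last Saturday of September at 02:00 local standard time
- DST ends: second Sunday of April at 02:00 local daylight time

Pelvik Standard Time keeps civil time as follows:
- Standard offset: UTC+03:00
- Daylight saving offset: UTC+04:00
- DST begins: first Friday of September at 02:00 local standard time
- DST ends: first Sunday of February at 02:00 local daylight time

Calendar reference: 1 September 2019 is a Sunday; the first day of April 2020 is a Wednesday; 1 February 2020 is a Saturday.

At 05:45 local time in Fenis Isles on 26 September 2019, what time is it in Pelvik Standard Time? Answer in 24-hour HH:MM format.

09:30

1 September 2019 is a Sunday, so Saturdays fall on 7, 14, 21, 28; the last is September 28.
1 April 2020 is a Wednesday, so the first Sunday is April 5 and the second is April 12.
26 September 2019 does not fall between 28 September 2019 and 12 April 2020, so daylight saving is not in effect and Fenis Isles is at UTC+00:15.
05:45 Fenis Isles − 0h15m = 05:30 UTC.
1 September 2019 is a Sunday, so the first Friday is September 6.
1 February 2020 is a Saturday, so the first Sunday is February 2.
At the standard offset (UTC+03:00), 05:30 UTC + 3h = 08:30 Pelvik Standard Time standard time.
Daylight saving runs 6 September 2019 – 2 February 2020; the standard-time date in Pelvik Standard Time, 26 September 2019, is inside that window, so Pelvik Standard Time is at UTC+04:00.
05:30 UTC + 4h = 09:30 Pelvik Standard Time.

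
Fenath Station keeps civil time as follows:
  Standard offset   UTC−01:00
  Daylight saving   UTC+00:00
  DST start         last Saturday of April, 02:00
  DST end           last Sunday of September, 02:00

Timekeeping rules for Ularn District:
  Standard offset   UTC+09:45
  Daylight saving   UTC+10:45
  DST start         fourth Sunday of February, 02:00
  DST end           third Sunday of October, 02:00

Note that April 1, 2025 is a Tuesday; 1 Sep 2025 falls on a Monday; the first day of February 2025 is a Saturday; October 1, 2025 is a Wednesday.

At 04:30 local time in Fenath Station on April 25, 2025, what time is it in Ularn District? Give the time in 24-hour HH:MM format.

1 April 2025 is a Tuesday, so Saturdays fall on 5, 12, 19, 26; the last is April 26.
1 September 2025 is a Monday, so Sundays fall on 7, 14, 21, 28; the last is September 28.
April 25, 2025 is outside the daylight-saving period (26 April – 28 September), so Fenath Station is on standard time, UTC−01:00.
04:30 Fenath Station + 1h = 05:30 UTC.
1 February 2025 is a Saturday, so the first Sunday is February 2 and the fourth is February 23.
1 October 2025 is a Wednesday, so the first Sunday is October 5 and the third is October 19.
At the standard offset (UTC+09:45), 05:30 UTC + 9h45m = 15:15 Ularn District standard time.
The standard-time date in Ularn District, April 25, 2025, falls between 23 February and 19 October, so daylight saving is in effect and Ularn District is at UTC+10:45.
05:30 UTC + 10h45m = 16:15 Ularn District.

16:15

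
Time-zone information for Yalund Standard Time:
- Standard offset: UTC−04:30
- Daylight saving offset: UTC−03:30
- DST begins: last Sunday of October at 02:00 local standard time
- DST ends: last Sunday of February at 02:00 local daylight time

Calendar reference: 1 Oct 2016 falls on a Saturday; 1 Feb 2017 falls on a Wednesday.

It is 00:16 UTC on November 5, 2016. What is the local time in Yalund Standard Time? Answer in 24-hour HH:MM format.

20:46

1 October 2016 is a Saturday, so Sundays fall on 2, 9, 16, 23, 30; the last is October 30.
1 February 2017 is a Wednesday, so Sundays fall on 5, 12, 19, 26; the last is February 26.
At the standard offset (UTC−04:30), 00:16 UTC − 4h30m = 19:46 Yalund Standard Time standard time (rolling into the previous day, 4 November 2016).
The standard-time date in Yalund Standard Time, November 4, 2016, falls between 30 October 2016 and 26 February 2017, so daylight saving is in effect and Yalund Standard Time is at UTC−03:30.
00:16 UTC − 3h30m = 20:46 local (rolling into the previous day, 4 November 2016).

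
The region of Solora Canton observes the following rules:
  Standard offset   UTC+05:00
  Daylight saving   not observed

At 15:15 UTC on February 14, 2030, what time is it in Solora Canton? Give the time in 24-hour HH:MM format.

Solora Canton stays on UTC+05:00 all year.
15:15 UTC + 5h = 20:15 local.

20:15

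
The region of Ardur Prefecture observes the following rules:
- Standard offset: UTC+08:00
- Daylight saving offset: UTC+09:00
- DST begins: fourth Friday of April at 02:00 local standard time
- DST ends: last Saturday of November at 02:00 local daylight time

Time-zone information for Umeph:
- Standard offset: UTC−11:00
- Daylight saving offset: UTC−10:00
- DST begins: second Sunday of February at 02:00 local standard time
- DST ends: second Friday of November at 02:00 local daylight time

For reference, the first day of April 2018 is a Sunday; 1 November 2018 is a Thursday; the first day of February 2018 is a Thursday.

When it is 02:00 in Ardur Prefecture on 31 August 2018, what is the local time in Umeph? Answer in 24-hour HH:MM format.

1 April 2018 is a Sunday, so the first Friday is April 6 and the fourth is April 27.
1 November 2018 is a Thursday, so Saturdays fall on 3, 10, 17, 24; the last is November 24.
31 August 2018 falls between 27 April and 24 November, so daylight saving is in effect and Ardur Prefecture is at UTC+09:00.
02:00 Ardur Prefecture − 9h = 17:00 UTC (rolling into the previous day, 30 August 2018).
1 February 2018 is a Thursday, so the first Sunday is February 4 and the second is February 11.
1 November 2018 is a Thursday, so the first Friday is November 2 and the second is November 9.
At the standard offset (UTC−11:00), 17:00 UTC − 11h = 06:00 Umeph standard time.
Daylight saving runs 11 February – 9 November; the standard-time date in Umeph, 30 August 2018, is inside that window, so Umeph is at UTC−10:00.
17:00 UTC − 10h = 07:00 Umeph.

07:00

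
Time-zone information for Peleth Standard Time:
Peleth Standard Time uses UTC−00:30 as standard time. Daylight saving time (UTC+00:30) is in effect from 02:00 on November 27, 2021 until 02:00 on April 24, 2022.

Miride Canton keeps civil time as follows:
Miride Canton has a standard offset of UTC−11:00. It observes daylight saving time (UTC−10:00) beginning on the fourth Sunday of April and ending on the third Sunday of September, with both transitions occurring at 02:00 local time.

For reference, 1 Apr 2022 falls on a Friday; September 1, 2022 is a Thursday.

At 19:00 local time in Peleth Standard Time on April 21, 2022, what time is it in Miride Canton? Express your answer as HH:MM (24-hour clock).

April 21, 2022 falls between 27 November 2021 and 24 April 2022, so daylight saving is in effect and Peleth Standard Time is at UTC+00:30.
19:00 Peleth Standard Time − 0h30m = 18:30 UTC.
1 April 2022 is a Friday, so the first Sunday is April 3 and the fourth is April 24.
1 September 2022 is a Thursday, so the first Sunday is September 4 and the third is September 18.
At the standard offset (UTC−11:00), 18:30 UTC − 11h = 07:30 Miride Canton standard time.
The standard-time date in Miride Canton, April 21, 2022, is outside the daylight-saving period (24 April – 18 September), so Miride Canton is on standard time, UTC−11:00.
18:30 UTC − 11h = 07:30 Miride Canton.

07:30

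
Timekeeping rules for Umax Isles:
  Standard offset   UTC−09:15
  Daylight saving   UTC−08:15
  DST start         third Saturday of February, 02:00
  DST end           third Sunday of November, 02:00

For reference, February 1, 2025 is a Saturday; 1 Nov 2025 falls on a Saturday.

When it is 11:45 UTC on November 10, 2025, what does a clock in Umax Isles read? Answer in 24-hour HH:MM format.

1 February 2025 is a Saturday, so the first Saturday is February 1 and the third is February 15.
1 November 2025 is a Saturday, so the first Sunday is November 2 and the third is November 16.
At the standard offset (UTC−09:15), 11:45 UTC − 9h15m = 02:30 Umax Isles standard time.
The standard-time date in Umax Isles, November 10, 2025, lies within the daylight-saving period (15 February – 16 November), so Umax Isles is on daylight time, UTC−08:15.
11:45 UTC − 8h15m = 03:30 local.

03:30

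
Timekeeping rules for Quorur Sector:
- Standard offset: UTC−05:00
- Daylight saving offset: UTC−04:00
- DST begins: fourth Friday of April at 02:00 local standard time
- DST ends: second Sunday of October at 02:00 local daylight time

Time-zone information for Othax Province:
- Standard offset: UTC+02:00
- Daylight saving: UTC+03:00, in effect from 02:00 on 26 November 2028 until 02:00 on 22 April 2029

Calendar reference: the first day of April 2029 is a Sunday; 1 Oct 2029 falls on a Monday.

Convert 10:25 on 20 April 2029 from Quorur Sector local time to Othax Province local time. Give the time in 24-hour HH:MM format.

18:25

1 April 2029 is a Sunday, so the first Friday is April 6 and the fourth is April 27.
1 October 2029 is a Monday, so the first Sunday is October 7 and the second is October 14.
20 April 2029 does not fall between 27 April and 14 October, so daylight saving is not in effect and Quorur Sector is at UTC−05:00.
10:25 Quorur Sector + 5h = 15:25 UTC.
At the standard offset (UTC+02:00), 15:25 UTC + 2h = 17:25 Othax Province standard time.
The standard-time date in Othax Province, 20 April 2029, lies within the daylight-saving period (26 November 2028 – 22 April 2029), so Othax Province is on daylight time, UTC+03:00.
15:25 UTC + 3h = 18:25 Othax Province.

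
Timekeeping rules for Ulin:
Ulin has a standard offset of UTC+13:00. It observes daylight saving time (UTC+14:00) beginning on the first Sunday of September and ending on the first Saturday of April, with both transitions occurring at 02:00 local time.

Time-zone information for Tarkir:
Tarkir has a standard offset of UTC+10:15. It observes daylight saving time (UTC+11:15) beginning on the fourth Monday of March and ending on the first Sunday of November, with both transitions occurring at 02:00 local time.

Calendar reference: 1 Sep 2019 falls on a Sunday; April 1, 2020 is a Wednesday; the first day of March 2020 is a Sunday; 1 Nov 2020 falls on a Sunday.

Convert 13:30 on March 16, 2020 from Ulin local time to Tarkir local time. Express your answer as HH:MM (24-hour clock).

1 September 2019 is a Sunday, so the first Sunday is September 1.
1 April 2020 is a Wednesday, so the first Saturday is April 4.
March 16, 2020 falls between 1 September 2019 and 4 April 2020, so daylight saving is in effect and Ulin is at UTC+14:00.
13:30 Ulin − 14h = 23:30 UTC (rolling into the previous day, 15 March 2020).
1 March 2020 is a Sunday, so the first Monday is March 2 and the fourth is March 23.
1 November 2020 is a Sunday, so the first Sunday is November 1.
At the standard offset (UTC+10:15), 23:30 UTC + 10h15m = 09:45 Tarkir standard time (rolling into the next day, 16 March 2020).
Daylight saving runs 23 March – 1 November; the standard-time date in Tarkir, March 16, 2020, is outside that window, so Tarkir is on standard time at UTC+10:15.
23:30 UTC + 10h15m = 09:45 Tarkir (rolling into the next day, 16 March 2020).

09:45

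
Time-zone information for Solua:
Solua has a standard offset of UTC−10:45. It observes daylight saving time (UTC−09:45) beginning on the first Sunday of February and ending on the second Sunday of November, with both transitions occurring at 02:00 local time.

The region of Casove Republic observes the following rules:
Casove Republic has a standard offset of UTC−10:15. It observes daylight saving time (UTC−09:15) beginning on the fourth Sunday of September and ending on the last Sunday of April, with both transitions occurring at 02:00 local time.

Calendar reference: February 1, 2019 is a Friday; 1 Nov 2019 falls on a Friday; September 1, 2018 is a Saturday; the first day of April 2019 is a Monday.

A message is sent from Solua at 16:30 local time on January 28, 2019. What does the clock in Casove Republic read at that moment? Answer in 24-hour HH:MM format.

1 February 2019 is a Friday, so the first Sunday is February 3.
1 November 2019 is a Friday, so the first Sunday is November 3 and the second is November 10.
Daylight saving runs 3 February – 10 November; January 28, 2019 is outside that window, so Solua is on standard time at UTC−10:45.
16:30 Solua + 10h45m = 03:15 UTC (rolling into the next day, 29 January 2019).
1 September 2018 is a Saturday, so the first Sunday is September 2 and the fourth is September 23.
1 April 2019 is a Monday, so Sundays fall on 7, 14, 21, 28; the last is April 28.
At the standard offset (UTC−10:15), 03:15 UTC − 10h15m = 17:00 Casove Republic standard time (rolling into the previous day, 28 January 2019).
Daylight saving runs 23 September 2018 – 28 April 2019; the standard-time date in Casove Republic, January 28, 2019, is inside that window, so Casove Republic is at UTC−09:15.
03:15 UTC − 9h15m = 18:00 Casove Republic (rolling into the previous day, 28 January 2019).

18:00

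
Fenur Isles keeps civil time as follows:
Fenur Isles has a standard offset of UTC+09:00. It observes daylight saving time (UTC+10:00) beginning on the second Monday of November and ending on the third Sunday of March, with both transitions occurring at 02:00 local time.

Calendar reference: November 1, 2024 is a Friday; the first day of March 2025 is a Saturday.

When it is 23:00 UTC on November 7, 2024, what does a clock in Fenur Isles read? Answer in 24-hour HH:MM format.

1 November 2024 is a Friday, so the first Monday is November 4 and the second is November 11.
1 March 2025 is a Saturday, so the first Sunday is March 2 and the third is March 16.
At the standard offset (UTC+09:00), 23:00 UTC + 9h = 08:00 Fenur Isles standard time (rolling into the next day, 8 November 2024).
Daylight saving runs 11 November 2024 – 16 March 2025; the standard-time date in Fenur Isles, November 8, 2024, is outside that window, so Fenur Isles is on standard time at UTC+09:00.
23:00 UTC + 9h = 08:00 local (rolling into the next day, 8 November 2024).

08:00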